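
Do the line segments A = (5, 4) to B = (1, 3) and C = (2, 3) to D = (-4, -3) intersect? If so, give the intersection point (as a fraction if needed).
No (intersection of containing lines falls outside at least one segment)

Parametrize and solve: t = 2/3, s = -1/18. At least one of these is outside [0, 1], so the segments do not intersect.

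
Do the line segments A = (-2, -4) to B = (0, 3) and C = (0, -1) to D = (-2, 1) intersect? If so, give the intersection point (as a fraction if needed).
Yes; intersection at (-8/9, -1/9) (t = 5/9 on AB, s = 4/9 on CD)

Parametrize AB as A + t(B − A) = (-2 + 2 t, -4 + 7 t) and CD as C + s(D − C) = (0 + -2 s, -1 + 2 s). Solve the linear system for (t, s). Determinant = -18 ≠ 0, so a unique intersection of the containing lines exists. Solution: t = 5/9, s = 4/9 — both in [0, 1], so the segments cross. Intersection point: (-8/9, -1/9).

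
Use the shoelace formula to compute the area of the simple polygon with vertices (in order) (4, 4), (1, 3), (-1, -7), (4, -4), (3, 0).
Area = 30

Shoelace formula: Area = (1/2) |Σ_i (x_i · y_{i+1} − x_{i+1} · y_i)| (indices mod n). Compute each cross term:
  (4)(3) − (1)(4) = 8
  (1)(-7) − (-1)(3) = -4
  (-1)(-4) − (4)(-7) = 32
  (4)(0) − (3)(-4) = 12
  (3)(4) − (4)(0) = 12
Sum = 60, so (signed) Area = 60/2 = 30, |Area| = 30.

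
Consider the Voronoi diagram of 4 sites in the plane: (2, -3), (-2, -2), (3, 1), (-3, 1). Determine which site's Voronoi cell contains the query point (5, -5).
Nearest site = (2, -3)

The Voronoi cell of site s contains exactly those query points closer to s than to any other site. Compute squared distances from q = (5, -5) to each site:
  (2 − 5)² + (-3 − -5)² = 13
  (3 − 5)² + (1 − -5)² = 40
  (-2 − 5)² + (-2 − -5)² = 58
  (-3 − 5)² + (1 − -5)² = 100
Minimum is attained by (2, -3), so q lies in its Voronoi cell.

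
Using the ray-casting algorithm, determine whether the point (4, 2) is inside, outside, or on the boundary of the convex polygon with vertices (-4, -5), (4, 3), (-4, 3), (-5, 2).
The point (4, 2) lies strictly outside the polygon

Cast a horizontal ray to the right from the query point and count how many polygon edges it crosses (each edge strictly once or zero times, handled with the usual half-open convention). 
Parity of crossings → even ⇒ outside.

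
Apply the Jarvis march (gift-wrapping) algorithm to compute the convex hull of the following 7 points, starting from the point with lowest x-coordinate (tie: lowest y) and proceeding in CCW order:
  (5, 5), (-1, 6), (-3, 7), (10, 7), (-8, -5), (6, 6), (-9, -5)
Hull (CCW) = [(-9, -5), (-8, -5), (10, 7), (-3, 7)]

Jarvis march: at each step, from the current hull vertex p, select the next vertex q as the point such that every other point lies strictly to the left of (or on) the directed line p → q. (Equivalently: for every other point r, the cross product (q − p) × (r − p) ≥ 0.)
Starting point (lowest x, tie lowest y): (-9, -5). Wrap until returning to start. Resulting hull: (-9, -5), (-8, -5), (10, 7), (-3, 7).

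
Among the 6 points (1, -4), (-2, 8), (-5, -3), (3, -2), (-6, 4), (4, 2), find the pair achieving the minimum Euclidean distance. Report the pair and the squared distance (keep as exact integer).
Pair = ((1, -4), (3, -2)); squared distance = 8

Compute all C(6, 2) = 15 pairwise squared distances (x_i − x_j)² + (y_i − y_j)². The minimum is 8, attained by the pair ((1, -4), (3, -2)).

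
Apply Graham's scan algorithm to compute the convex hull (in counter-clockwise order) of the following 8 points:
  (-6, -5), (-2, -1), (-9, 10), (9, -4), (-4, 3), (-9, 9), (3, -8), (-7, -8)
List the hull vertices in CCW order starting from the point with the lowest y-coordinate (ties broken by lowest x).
Hull (CCW) = [(-7, -8), (3, -8), (9, -4), (-9, 10), (-9, 9)]

Graham scan procedure:
  1. Find the pivot p₀ = point with lowest y (tie → lowest x): (-7, -8).
  2. Sort the remaining points by polar angle around p₀.
  3. Walk through sorted points, maintaining a stack; pop the top while the last three entries make a non-left turn (cross product ≤ 0).
  4. Final stack is the convex hull in CCW order: (-7, -8), (3, -8), (9, -4), (-9, 10), (-9, 9).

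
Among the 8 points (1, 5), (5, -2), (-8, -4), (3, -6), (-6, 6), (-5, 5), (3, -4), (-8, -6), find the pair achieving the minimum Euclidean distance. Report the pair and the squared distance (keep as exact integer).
Pair = ((-6, 6), (-5, 5)); squared distance = 2

Compute all C(8, 2) = 28 pairwise squared distances (x_i − x_j)² + (y_i − y_j)². The minimum is 2, attained by the pair ((-6, 6), (-5, 5)).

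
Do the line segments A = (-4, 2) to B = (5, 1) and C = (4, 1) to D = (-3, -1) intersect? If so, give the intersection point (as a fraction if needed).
No (intersection of containing lines falls outside at least one segment)

Parametrize and solve: t = 23/25, s = -1/25. At least one of these is outside [0, 1], so the segments do not intersect.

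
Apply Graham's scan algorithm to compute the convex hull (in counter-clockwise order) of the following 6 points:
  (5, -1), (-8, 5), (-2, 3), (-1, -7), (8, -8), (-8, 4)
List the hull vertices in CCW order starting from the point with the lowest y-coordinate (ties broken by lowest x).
Hull (CCW) = [(8, -8), (5, -1), (-2, 3), (-8, 5), (-8, 4), (-1, -7)]

Graham scan procedure:
  1. Find the pivot p₀ = point with lowest y (tie → lowest x): (8, -8).
  2. Sort the remaining points by polar angle around p₀.
  3. Walk through sorted points, maintaining a stack; pop the top while the last three entries make a non-left turn (cross product ≤ 0).
  4. Final stack is the convex hull in CCW order: (8, -8), (5, -1), (-2, 3), (-8, 5), (-8, 4), (-1, -7).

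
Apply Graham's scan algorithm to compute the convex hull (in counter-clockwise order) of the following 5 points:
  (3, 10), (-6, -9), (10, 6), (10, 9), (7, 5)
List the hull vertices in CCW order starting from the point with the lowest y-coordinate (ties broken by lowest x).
Hull (CCW) = [(-6, -9), (10, 6), (10, 9), (3, 10)]

Graham scan procedure:
  1. Find the pivot p₀ = point with lowest y (tie → lowest x): (-6, -9).
  2. Sort the remaining points by polar angle around p₀.
  3. Walk through sorted points, maintaining a stack; pop the top while the last three entries make a non-left turn (cross product ≤ 0).
  4. Final stack is the convex hull in CCW order: (-6, -9), (10, 6), (10, 9), (3, 10).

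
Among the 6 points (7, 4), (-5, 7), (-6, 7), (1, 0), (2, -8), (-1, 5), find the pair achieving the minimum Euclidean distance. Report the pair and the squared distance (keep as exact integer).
Pair = ((-5, 7), (-6, 7)); squared distance = 1

Compute all C(6, 2) = 15 pairwise squared distances (x_i − x_j)² + (y_i − y_j)². The minimum is 1, attained by the pair ((-5, 7), (-6, 7)).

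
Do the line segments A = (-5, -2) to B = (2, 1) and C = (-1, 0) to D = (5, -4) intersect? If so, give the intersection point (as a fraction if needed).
Yes; intersection at (-17/23, -4/23) (t = 14/23 on AB, s = 1/23 on CD)

Parametrize AB as A + t(B − A) = (-5 + 7 t, -2 + 3 t) and CD as C + s(D − C) = (-1 + 6 s, 0 + -4 s). Solve the linear system for (t, s). Determinant = 46 ≠ 0, so a unique intersection of the containing lines exists. Solution: t = 14/23, s = 1/23 — both in [0, 1], so the segments cross. Intersection point: (-17/23, -4/23).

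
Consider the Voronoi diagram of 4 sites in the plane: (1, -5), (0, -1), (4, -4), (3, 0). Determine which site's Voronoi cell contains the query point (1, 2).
Nearest site = (3, 0)

The Voronoi cell of site s contains exactly those query points closer to s than to any other site. Compute squared distances from q = (1, 2) to each site:
  (3 − 1)² + (0 − 2)² = 8
  (0 − 1)² + (-1 − 2)² = 10
  (4 − 1)² + (-4 − 2)² = 45
  (1 − 1)² + (-5 − 2)² = 49
Minimum is attained by (3, 0), so q lies in its Voronoi cell.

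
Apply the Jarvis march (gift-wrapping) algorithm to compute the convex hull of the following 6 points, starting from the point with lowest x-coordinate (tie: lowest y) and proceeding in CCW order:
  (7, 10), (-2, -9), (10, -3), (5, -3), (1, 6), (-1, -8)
Hull (CCW) = [(-2, -9), (10, -3), (7, 10), (1, 6)]

Jarvis march: at each step, from the current hull vertex p, select the next vertex q as the point such that every other point lies strictly to the left of (or on) the directed line p → q. (Equivalently: for every other point r, the cross product (q − p) × (r − p) ≥ 0.)
Starting point (lowest x, tie lowest y): (-2, -9). Wrap until returning to start. Resulting hull: (-2, -9), (10, -3), (7, 10), (1, 6).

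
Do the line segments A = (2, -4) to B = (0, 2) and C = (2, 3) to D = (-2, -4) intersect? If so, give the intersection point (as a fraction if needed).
Yes; intersection at (10/19, 8/19) (t = 14/19 on AB, s = 7/19 on CD)

Parametrize AB as A + t(B − A) = (2 + -2 t, -4 + 6 t) and CD as C + s(D − C) = (2 + -4 s, 3 + -7 s). Solve the linear system for (t, s). Determinant = -38 ≠ 0, so a unique intersection of the containing lines exists. Solution: t = 14/19, s = 7/19 — both in [0, 1], so the segments cross. Intersection point: (10/19, 8/19).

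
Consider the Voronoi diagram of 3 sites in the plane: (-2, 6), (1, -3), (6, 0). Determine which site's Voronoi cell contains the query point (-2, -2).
Nearest site = (1, -3)

The Voronoi cell of site s contains exactly those query points closer to s than to any other site. Compute squared distances from q = (-2, -2) to each site:
  (1 − -2)² + (-3 − -2)² = 10
  (-2 − -2)² + (6 − -2)² = 64
  (6 − -2)² + (0 − -2)² = 68
Minimum is attained by (1, -3), so q lies in its Voronoi cell.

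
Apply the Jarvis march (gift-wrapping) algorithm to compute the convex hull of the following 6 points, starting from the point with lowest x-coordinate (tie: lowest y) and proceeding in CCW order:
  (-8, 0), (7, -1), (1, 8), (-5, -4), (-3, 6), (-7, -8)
Hull (CCW) = [(-8, 0), (-7, -8), (7, -1), (1, 8), (-3, 6)]

Jarvis march: at each step, from the current hull vertex p, select the next vertex q as the point such that every other point lies strictly to the left of (or on) the directed line p → q. (Equivalently: for every other point r, the cross product (q − p) × (r − p) ≥ 0.)
Starting point (lowest x, tie lowest y): (-8, 0). Wrap until returning to start. Resulting hull: (-8, 0), (-7, -8), (7, -1), (1, 8), (-3, 6).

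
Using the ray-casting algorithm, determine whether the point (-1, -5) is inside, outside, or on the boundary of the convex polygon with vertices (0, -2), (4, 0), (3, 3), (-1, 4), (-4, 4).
The point (-1, -5) lies strictly outside the polygon

Cast a horizontal ray to the right from the query point and count how many polygon edges it crosses (each edge strictly once or zero times, handled with the usual half-open convention). 
Parity of crossings → even ⇒ outside.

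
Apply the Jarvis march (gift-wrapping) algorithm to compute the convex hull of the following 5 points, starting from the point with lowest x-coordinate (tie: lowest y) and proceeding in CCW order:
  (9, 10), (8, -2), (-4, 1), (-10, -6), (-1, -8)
Hull (CCW) = [(-10, -6), (-1, -8), (8, -2), (9, 10), (-4, 1)]

Jarvis march: at each step, from the current hull vertex p, select the next vertex q as the point such that every other point lies strictly to the left of (or on) the directed line p → q. (Equivalently: for every other point r, the cross product (q − p) × (r − p) ≥ 0.)
Starting point (lowest x, tie lowest y): (-10, -6). Wrap until returning to start. Resulting hull: (-10, -6), (-1, -8), (8, -2), (9, 10), (-4, 1).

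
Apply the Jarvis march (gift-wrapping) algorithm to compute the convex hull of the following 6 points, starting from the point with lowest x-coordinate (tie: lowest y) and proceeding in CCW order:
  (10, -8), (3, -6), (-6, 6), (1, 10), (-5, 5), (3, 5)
Hull (CCW) = [(-6, 6), (3, -6), (10, -8), (1, 10)]

Jarvis march: at each step, from the current hull vertex p, select the next vertex q as the point such that every other point lies strictly to the left of (or on) the directed line p → q. (Equivalently: for every other point r, the cross product (q − p) × (r − p) ≥ 0.)
Starting point (lowest x, tie lowest y): (-6, 6). Wrap until returning to start. Resulting hull: (-6, 6), (3, -6), (10, -8), (1, 10).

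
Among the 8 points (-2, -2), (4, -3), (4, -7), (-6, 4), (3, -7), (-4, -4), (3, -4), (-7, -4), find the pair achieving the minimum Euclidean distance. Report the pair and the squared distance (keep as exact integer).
Pair = ((4, -7), (3, -7)); squared distance = 1

Compute all C(8, 2) = 28 pairwise squared distances (x_i − x_j)² + (y_i − y_j)². The minimum is 1, attained by the pair ((4, -7), (3, -7)).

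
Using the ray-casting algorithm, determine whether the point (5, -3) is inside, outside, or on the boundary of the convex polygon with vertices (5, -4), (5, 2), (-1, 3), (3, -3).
The point (5, -3) lies on the polygon boundary

Boundary check: the query satisfies the collinearity and bounding-box conditions for some polygon edge, so it lies exactly on the boundary.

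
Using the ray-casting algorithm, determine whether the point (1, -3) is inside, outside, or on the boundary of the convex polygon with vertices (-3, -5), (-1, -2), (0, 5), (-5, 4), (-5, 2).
The point (1, -3) lies strictly outside the polygon

Cast a horizontal ray to the right from the query point and count how many polygon edges it crosses (each edge strictly once or zero times, handled with the usual half-open convention). 
Parity of crossings → even ⇒ outside.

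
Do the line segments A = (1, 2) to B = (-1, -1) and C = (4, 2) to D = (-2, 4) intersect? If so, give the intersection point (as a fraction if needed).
No (intersection of containing lines falls outside at least one segment)

Parametrize and solve: t = -3/11, s = 9/22. At least one of these is outside [0, 1], so the segments do not intersect.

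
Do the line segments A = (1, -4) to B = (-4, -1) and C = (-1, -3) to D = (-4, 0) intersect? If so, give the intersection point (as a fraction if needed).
Yes; intersection at (-3/2, -5/2) (t = 1/2 on AB, s = 1/6 on CD)

Parametrize AB as A + t(B − A) = (1 + -5 t, -4 + 3 t) and CD as C + s(D − C) = (-1 + -3 s, -3 + 3 s). Solve the linear system for (t, s). Determinant = 6 ≠ 0, so a unique intersection of the containing lines exists. Solution: t = 1/2, s = 1/6 — both in [0, 1], so the segments cross. Intersection point: (-3/2, -5/2).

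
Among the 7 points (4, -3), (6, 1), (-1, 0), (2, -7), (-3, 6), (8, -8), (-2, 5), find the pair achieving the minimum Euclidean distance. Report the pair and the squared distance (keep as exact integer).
Pair = ((-3, 6), (-2, 5)); squared distance = 2

Compute all C(7, 2) = 21 pairwise squared distances (x_i − x_j)² + (y_i − y_j)². The minimum is 2, attained by the pair ((-3, 6), (-2, 5)).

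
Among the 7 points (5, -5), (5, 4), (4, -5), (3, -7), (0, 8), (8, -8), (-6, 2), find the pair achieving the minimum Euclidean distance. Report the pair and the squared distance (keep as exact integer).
Pair = ((5, -5), (4, -5)); squared distance = 1

Compute all C(7, 2) = 21 pairwise squared distances (x_i − x_j)² + (y_i − y_j)². The minimum is 1, attained by the pair ((5, -5), (4, -5)).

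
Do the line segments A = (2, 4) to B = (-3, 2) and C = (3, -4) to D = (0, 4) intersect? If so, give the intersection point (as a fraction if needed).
Yes; intersection at (6/23, 76/23) (t = 8/23 on AB, s = 21/23 on CD)

Parametrize AB as A + t(B − A) = (2 + -5 t, 4 + -2 t) and CD as C + s(D − C) = (3 + -3 s, -4 + 8 s). Solve the linear system for (t, s). Determinant = 46 ≠ 0, so a unique intersection of the containing lines exists. Solution: t = 8/23, s = 21/23 — both in [0, 1], so the segments cross. Intersection point: (6/23, 76/23).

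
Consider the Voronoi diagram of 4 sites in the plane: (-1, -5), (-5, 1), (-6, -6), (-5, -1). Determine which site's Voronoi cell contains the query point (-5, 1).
Nearest site = (-5, 1)

The Voronoi cell of site s contains exactly those query points closer to s than to any other site. Compute squared distances from q = (-5, 1) to each site:
  (-5 − -5)² + (1 − 1)² = 0
  (-5 − -5)² + (-1 − 1)² = 4
  (-6 − -5)² + (-6 − 1)² = 50
  (-1 − -5)² + (-5 − 1)² = 52
Minimum is attained by (-5, 1), so q lies in its Voronoi cell.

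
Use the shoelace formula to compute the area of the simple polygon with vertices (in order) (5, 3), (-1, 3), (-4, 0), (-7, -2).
Area = 27/2

Shoelace formula: Area = (1/2) |Σ_i (x_i · y_{i+1} − x_{i+1} · y_i)| (indices mod n). Compute each cross term:
  (5)(3) − (-1)(3) = 18
  (-1)(0) − (-4)(3) = 12
  (-4)(-2) − (-7)(0) = 8
  (-7)(3) − (5)(-2) = -11
Sum = 27, so (signed) Area = 27/2 = 27/2, |Area| = 27/2.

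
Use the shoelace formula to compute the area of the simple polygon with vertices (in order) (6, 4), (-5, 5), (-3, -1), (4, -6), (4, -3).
Area = 69

Shoelace formula: Area = (1/2) |Σ_i (x_i · y_{i+1} − x_{i+1} · y_i)| (indices mod n). Compute each cross term:
  (6)(5) − (-5)(4) = 50
  (-5)(-1) − (-3)(5) = 20
  (-3)(-6) − (4)(-1) = 22
  (4)(-3) − (4)(-6) = 12
  (4)(4) − (6)(-3) = 34
Sum = 138, so (signed) Area = 138/2 = 69, |Area| = 69.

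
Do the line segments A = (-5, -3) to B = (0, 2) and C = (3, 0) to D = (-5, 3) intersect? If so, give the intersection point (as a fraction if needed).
Yes; intersection at (-7/11, 15/11) (t = 48/55 on AB, s = 5/11 on CD)

Parametrize AB as A + t(B − A) = (-5 + 5 t, -3 + 5 t) and CD as C + s(D − C) = (3 + -8 s, 0 + 3 s). Solve the linear system for (t, s). Determinant = -55 ≠ 0, so a unique intersection of the containing lines exists. Solution: t = 48/55, s = 5/11 — both in [0, 1], so the segments cross. Intersection point: (-7/11, 15/11).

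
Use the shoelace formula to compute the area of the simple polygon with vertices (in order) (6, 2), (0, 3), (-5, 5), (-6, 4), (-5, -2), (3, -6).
Area = 153/2

Shoelace formula: Area = (1/2) |Σ_i (x_i · y_{i+1} − x_{i+1} · y_i)| (indices mod n). Compute each cross term:
  (6)(3) − (0)(2) = 18
  (0)(5) − (-5)(3) = 15
  (-5)(4) − (-6)(5) = 10
  (-6)(-2) − (-5)(4) = 32
  (-5)(-6) − (3)(-2) = 36
  (3)(2) − (6)(-6) = 42
Sum = 153, so (signed) Area = 153/2 = 153/2, |Area| = 153/2.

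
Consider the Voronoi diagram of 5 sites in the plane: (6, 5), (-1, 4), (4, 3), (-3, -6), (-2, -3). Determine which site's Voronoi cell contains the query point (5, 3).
Nearest site = (4, 3)

The Voronoi cell of site s contains exactly those query points closer to s than to any other site. Compute squared distances from q = (5, 3) to each site:
  (4 − 5)² + (3 − 3)² = 1
  (6 − 5)² + (5 − 3)² = 5
  (-1 − 5)² + (4 − 3)² = 37
  (-2 − 5)² + (-3 − 3)² = 85
  (-3 − 5)² + (-6 − 3)² = 145
Minimum is attained by (4, 3), so q lies in its Voronoi cell.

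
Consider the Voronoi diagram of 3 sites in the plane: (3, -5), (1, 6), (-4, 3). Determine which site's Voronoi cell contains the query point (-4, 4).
Nearest site = (-4, 3)

The Voronoi cell of site s contains exactly those query points closer to s than to any other site. Compute squared distances from q = (-4, 4) to each site:
  (-4 − -4)² + (3 − 4)² = 1
  (1 − -4)² + (6 − 4)² = 29
  (3 − -4)² + (-5 − 4)² = 130
Minimum is attained by (-4, 3), so q lies in its Voronoi cell.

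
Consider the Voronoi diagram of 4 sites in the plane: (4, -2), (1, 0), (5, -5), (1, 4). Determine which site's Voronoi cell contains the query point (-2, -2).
Nearest site = (1, 0)

The Voronoi cell of site s contains exactly those query points closer to s than to any other site. Compute squared distances from q = (-2, -2) to each site:
  (1 − -2)² + (0 − -2)² = 13
  (4 − -2)² + (-2 − -2)² = 36
  (1 − -2)² + (4 − -2)² = 45
  (5 − -2)² + (-5 − -2)² = 58
Minimum is attained by (1, 0), so q lies in its Voronoi cell.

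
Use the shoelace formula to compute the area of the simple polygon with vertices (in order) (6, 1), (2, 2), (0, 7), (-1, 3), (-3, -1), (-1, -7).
Area = 51

Shoelace formula: Area = (1/2) |Σ_i (x_i · y_{i+1} − x_{i+1} · y_i)| (indices mod n). Compute each cross term:
  (6)(2) − (2)(1) = 10
  (2)(7) − (0)(2) = 14
  (0)(3) − (-1)(7) = 7
  (-1)(-1) − (-3)(3) = 10
  (-3)(-7) − (-1)(-1) = 20
  (-1)(1) − (6)(-7) = 41
Sum = 102, so (signed) Area = 102/2 = 51, |Area| = 51.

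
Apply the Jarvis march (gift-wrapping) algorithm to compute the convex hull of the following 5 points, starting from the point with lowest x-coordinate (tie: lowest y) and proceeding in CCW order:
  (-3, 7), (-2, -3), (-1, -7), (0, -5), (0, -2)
Hull (CCW) = [(-3, 7), (-2, -3), (-1, -7), (0, -5), (0, -2)]

Jarvis march: at each step, from the current hull vertex p, select the next vertex q as the point such that every other point lies strictly to the left of (or on) the directed line p → q. (Equivalently: for every other point r, the cross product (q − p) × (r − p) ≥ 0.)
Starting point (lowest x, tie lowest y): (-3, 7). Wrap until returning to start. Resulting hull: (-3, 7), (-2, -3), (-1, -7), (0, -5), (0, -2).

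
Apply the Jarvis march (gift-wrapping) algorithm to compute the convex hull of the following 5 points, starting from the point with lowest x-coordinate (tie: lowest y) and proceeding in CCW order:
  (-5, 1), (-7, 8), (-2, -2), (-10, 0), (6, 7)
Hull (CCW) = [(-10, 0), (-2, -2), (6, 7), (-7, 8)]

Jarvis march: at each step, from the current hull vertex p, select the next vertex q as the point such that every other point lies strictly to the left of (or on) the directed line p → q. (Equivalently: for every other point r, the cross product (q − p) × (r − p) ≥ 0.)
Starting point (lowest x, tie lowest y): (-10, 0). Wrap until returning to start. Resulting hull: (-10, 0), (-2, -2), (6, 7), (-7, 8).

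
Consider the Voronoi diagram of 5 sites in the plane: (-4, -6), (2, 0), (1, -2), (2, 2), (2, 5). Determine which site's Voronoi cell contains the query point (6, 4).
Nearest site = (2, 5)

The Voronoi cell of site s contains exactly those query points closer to s than to any other site. Compute squared distances from q = (6, 4) to each site:
  (2 − 6)² + (5 − 4)² = 17
  (2 − 6)² + (2 − 4)² = 20
  (2 − 6)² + (0 − 4)² = 32
  (1 − 6)² + (-2 − 4)² = 61
  (-4 − 6)² + (-6 − 4)² = 200
Minimum is attained by (2, 5), so q lies in its Voronoi cell.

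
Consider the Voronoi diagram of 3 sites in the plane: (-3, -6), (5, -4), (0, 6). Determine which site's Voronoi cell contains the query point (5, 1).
Nearest site = (5, -4)

The Voronoi cell of site s contains exactly those query points closer to s than to any other site. Compute squared distances from q = (5, 1) to each site:
  (5 − 5)² + (-4 − 1)² = 25
  (0 − 5)² + (6 − 1)² = 50
  (-3 − 5)² + (-6 − 1)² = 113
Minimum is attained by (5, -4), so q lies in its Voronoi cell.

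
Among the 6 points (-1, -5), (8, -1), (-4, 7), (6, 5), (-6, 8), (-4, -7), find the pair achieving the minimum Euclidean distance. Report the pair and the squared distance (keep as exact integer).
Pair = ((-4, 7), (-6, 8)); squared distance = 5

Compute all C(6, 2) = 15 pairwise squared distances (x_i − x_j)² + (y_i − y_j)². The minimum is 5, attained by the pair ((-4, 7), (-6, 8)).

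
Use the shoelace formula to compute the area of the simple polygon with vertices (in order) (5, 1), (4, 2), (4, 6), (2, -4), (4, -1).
Area = 17/2

Shoelace formula: Area = (1/2) |Σ_i (x_i · y_{i+1} − x_{i+1} · y_i)| (indices mod n). Compute each cross term:
  (5)(2) − (4)(1) = 6
  (4)(6) − (4)(2) = 16
  (4)(-4) − (2)(6) = -28
  (2)(-1) − (4)(-4) = 14
  (4)(1) − (5)(-1) = 9
Sum = 17, so (signed) Area = 17/2 = 17/2, |Area| = 17/2.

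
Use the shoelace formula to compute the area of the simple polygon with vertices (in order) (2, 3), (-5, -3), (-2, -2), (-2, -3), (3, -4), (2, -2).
Area = 22

Shoelace formula: Area = (1/2) |Σ_i (x_i · y_{i+1} − x_{i+1} · y_i)| (indices mod n). Compute each cross term:
  (2)(-3) − (-5)(3) = 9
  (-5)(-2) − (-2)(-3) = 4
  (-2)(-3) − (-2)(-2) = 2
  (-2)(-4) − (3)(-3) = 17
  (3)(-2) − (2)(-4) = 2
  (2)(3) − (2)(-2) = 10
Sum = 44, so (signed) Area = 44/2 = 22, |Area| = 22.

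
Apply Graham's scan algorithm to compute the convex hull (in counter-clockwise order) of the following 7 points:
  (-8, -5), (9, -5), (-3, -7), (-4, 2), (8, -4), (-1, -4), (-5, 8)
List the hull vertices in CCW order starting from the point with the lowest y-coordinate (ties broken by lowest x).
Hull (CCW) = [(-3, -7), (9, -5), (8, -4), (-5, 8), (-8, -5)]

Graham scan procedure:
  1. Find the pivot p₀ = point with lowest y (tie → lowest x): (-3, -7).
  2. Sort the remaining points by polar angle around p₀.
  3. Walk through sorted points, maintaining a stack; pop the top while the last three entries make a non-left turn (cross product ≤ 0).
  4. Final stack is the convex hull in CCW order: (-3, -7), (9, -5), (8, -4), (-5, 8), (-8, -5).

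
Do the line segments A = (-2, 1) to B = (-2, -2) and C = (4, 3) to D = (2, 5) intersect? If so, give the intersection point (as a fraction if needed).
No (intersection of containing lines falls outside at least one segment)

Parametrize and solve: t = -8/3, s = 3. At least one of these is outside [0, 1], so the segments do not intersect.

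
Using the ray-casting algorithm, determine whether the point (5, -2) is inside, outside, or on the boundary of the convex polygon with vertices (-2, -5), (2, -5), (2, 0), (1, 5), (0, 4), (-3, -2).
The point (5, -2) lies strictly outside the polygon

Cast a horizontal ray to the right from the query point and count how many polygon edges it crosses (each edge strictly once or zero times, handled with the usual half-open convention). 
Parity of crossings → even ⇒ outside.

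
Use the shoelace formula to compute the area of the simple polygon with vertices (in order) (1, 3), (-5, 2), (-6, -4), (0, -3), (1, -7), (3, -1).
Area = 50

Shoelace formula: Area = (1/2) |Σ_i (x_i · y_{i+1} − x_{i+1} · y_i)| (indices mod n). Compute each cross term:
  (1)(2) − (-5)(3) = 17
  (-5)(-4) − (-6)(2) = 32
  (-6)(-3) − (0)(-4) = 18
  (0)(-7) − (1)(-3) = 3
  (1)(-1) − (3)(-7) = 20
  (3)(3) − (1)(-1) = 10
Sum = 100, so (signed) Area = 100/2 = 50, |Area| = 50.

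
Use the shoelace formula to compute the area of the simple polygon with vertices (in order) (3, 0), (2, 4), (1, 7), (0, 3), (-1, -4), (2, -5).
Area = 28

Shoelace formula: Area = (1/2) |Σ_i (x_i · y_{i+1} − x_{i+1} · y_i)| (indices mod n). Compute each cross term:
  (3)(4) − (2)(0) = 12
  (2)(7) − (1)(4) = 10
  (1)(3) − (0)(7) = 3
  (0)(-4) − (-1)(3) = 3
  (-1)(-5) − (2)(-4) = 13
  (2)(0) − (3)(-5) = 15
Sum = 56, so (signed) Area = 56/2 = 28, |Area| = 28.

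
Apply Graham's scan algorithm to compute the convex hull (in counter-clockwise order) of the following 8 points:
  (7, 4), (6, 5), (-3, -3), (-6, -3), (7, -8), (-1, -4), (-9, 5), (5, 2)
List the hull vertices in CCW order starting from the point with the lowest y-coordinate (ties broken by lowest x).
Hull (CCW) = [(7, -8), (7, 4), (6, 5), (-9, 5), (-6, -3)]

Graham scan procedure:
  1. Find the pivot p₀ = point with lowest y (tie → lowest x): (7, -8).
  2. Sort the remaining points by polar angle around p₀.
  3. Walk through sorted points, maintaining a stack; pop the top while the last three entries make a non-left turn (cross product ≤ 0).
  4. Final stack is the convex hull in CCW order: (7, -8), (7, 4), (6, 5), (-9, 5), (-6, -3).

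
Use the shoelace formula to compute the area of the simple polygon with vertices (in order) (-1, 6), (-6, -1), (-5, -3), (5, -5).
Area = 115/2

Shoelace formula: Area = (1/2) |Σ_i (x_i · y_{i+1} − x_{i+1} · y_i)| (indices mod n). Compute each cross term:
  (-1)(-1) − (-6)(6) = 37
  (-6)(-3) − (-5)(-1) = 13
  (-5)(-5) − (5)(-3) = 40
  (5)(6) − (-1)(-5) = 25
Sum = 115, so (signed) Area = 115/2 = 115/2, |Area| = 115/2.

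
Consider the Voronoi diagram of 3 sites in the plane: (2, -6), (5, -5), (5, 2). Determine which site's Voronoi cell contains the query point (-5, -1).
Nearest site = (2, -6)

The Voronoi cell of site s contains exactly those query points closer to s than to any other site. Compute squared distances from q = (-5, -1) to each site:
  (2 − -5)² + (-6 − -1)² = 74
  (5 − -5)² + (2 − -1)² = 109
  (5 − -5)² + (-5 − -1)² = 116
Minimum is attained by (2, -6), so q lies in its Voronoi cell.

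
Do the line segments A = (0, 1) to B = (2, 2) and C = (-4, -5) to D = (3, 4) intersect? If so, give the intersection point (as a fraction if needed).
Yes; intersection at (12/11, 17/11) (t = 6/11 on AB, s = 8/11 on CD)

Parametrize AB as A + t(B − A) = (0 + 2 t, 1 + 1 t) and CD as C + s(D − C) = (-4 + 7 s, -5 + 9 s). Solve the linear system for (t, s). Determinant = -11 ≠ 0, so a unique intersection of the containing lines exists. Solution: t = 6/11, s = 8/11 — both in [0, 1], so the segments cross. Intersection point: (12/11, 17/11).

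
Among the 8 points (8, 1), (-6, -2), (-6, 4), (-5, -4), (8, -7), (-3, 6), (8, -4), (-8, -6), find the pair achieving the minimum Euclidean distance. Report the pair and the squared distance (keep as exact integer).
Pair = ((-6, -2), (-5, -4)); squared distance = 5

Compute all C(8, 2) = 28 pairwise squared distances (x_i − x_j)² + (y_i − y_j)². The minimum is 5, attained by the pair ((-6, -2), (-5, -4)).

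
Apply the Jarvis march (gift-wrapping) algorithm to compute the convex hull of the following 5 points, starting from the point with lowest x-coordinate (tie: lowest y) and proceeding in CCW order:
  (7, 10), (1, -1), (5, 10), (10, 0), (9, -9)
Hull (CCW) = [(1, -1), (9, -9), (10, 0), (7, 10), (5, 10)]

Jarvis march: at each step, from the current hull vertex p, select the next vertex q as the point such that every other point lies strictly to the left of (or on) the directed line p → q. (Equivalently: for every other point r, the cross product (q − p) × (r − p) ≥ 0.)
Starting point (lowest x, tie lowest y): (1, -1). Wrap until returning to start. Resulting hull: (1, -1), (9, -9), (10, 0), (7, 10), (5, 10).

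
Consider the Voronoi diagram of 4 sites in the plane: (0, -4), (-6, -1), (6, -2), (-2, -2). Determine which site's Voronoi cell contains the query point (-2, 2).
Nearest site = (-2, -2)

The Voronoi cell of site s contains exactly those query points closer to s than to any other site. Compute squared distances from q = (-2, 2) to each site:
  (-2 − -2)² + (-2 − 2)² = 16
  (-6 − -2)² + (-1 − 2)² = 25
  (0 − -2)² + (-4 − 2)² = 40
  (6 − -2)² + (-2 − 2)² = 80
Minimum is attained by (-2, -2), so q lies in its Voronoi cell.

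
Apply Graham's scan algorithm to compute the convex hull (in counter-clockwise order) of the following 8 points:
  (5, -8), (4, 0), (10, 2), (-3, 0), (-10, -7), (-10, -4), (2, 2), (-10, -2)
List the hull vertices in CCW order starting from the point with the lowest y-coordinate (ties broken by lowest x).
Hull (CCW) = [(5, -8), (10, 2), (2, 2), (-10, -2), (-10, -7)]

Graham scan procedure:
  1. Find the pivot p₀ = point with lowest y (tie → lowest x): (5, -8).
  2. Sort the remaining points by polar angle around p₀.
  3. Walk through sorted points, maintaining a stack; pop the top while the last three entries make a non-left turn (cross product ≤ 0).
  4. Final stack is the convex hull in CCW order: (5, -8), (10, 2), (2, 2), (-10, -2), (-10, -7).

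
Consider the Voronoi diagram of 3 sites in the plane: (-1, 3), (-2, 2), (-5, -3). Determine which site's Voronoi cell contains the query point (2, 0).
Nearest site = (-1, 3)

The Voronoi cell of site s contains exactly those query points closer to s than to any other site. Compute squared distances from q = (2, 0) to each site:
  (-1 − 2)² + (3 − 0)² = 18
  (-2 − 2)² + (2 − 0)² = 20
  (-5 − 2)² + (-3 − 0)² = 58
Minimum is attained by (-1, 3), so q lies in its Voronoi cell.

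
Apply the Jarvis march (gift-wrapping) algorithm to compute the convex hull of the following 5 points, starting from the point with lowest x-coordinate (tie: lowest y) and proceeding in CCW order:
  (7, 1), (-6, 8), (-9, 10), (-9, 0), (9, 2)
Hull (CCW) = [(-9, 0), (7, 1), (9, 2), (-9, 10)]

Jarvis march: at each step, from the current hull vertex p, select the next vertex q as the point such that every other point lies strictly to the left of (or on) the directed line p → q. (Equivalently: for every other point r, the cross product (q − p) × (r − p) ≥ 0.)
Starting point (lowest x, tie lowest y): (-9, 0). Wrap until returning to start. Resulting hull: (-9, 0), (7, 1), (9, 2), (-9, 10).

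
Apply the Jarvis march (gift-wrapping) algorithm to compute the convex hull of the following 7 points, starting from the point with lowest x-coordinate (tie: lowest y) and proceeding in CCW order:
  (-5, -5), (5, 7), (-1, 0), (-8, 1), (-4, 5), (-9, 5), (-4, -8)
Hull (CCW) = [(-9, 5), (-8, 1), (-4, -8), (5, 7)]

Jarvis march: at each step, from the current hull vertex p, select the next vertex q as the point such that every other point lies strictly to the left of (or on) the directed line p → q. (Equivalently: for every other point r, the cross product (q − p) × (r − p) ≥ 0.)
Starting point (lowest x, tie lowest y): (-9, 5). Wrap until returning to start. Resulting hull: (-9, 5), (-8, 1), (-4, -8), (5, 7).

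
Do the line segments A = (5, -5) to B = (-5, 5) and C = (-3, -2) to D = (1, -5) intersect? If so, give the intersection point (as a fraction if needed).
No (intersection of containing lines falls outside at least one segment)

Parametrize and solve: t = -6/5, s = 5. At least one of these is outside [0, 1], so the segments do not intersect.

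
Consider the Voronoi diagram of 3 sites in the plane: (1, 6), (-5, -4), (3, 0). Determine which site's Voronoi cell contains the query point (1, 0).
Nearest site = (3, 0)

The Voronoi cell of site s contains exactly those query points closer to s than to any other site. Compute squared distances from q = (1, 0) to each site:
  (3 − 1)² + (0 − 0)² = 4
  (1 − 1)² + (6 − 0)² = 36
  (-5 − 1)² + (-4 − 0)² = 52
Minimum is attained by (3, 0), so q lies in its Voronoi cell.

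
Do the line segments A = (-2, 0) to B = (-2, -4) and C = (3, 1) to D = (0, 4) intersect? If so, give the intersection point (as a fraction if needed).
No (intersection of containing lines falls outside at least one segment)

Parametrize and solve: t = -3/2, s = 5/3. At least one of these is outside [0, 1], so the segments do not intersect.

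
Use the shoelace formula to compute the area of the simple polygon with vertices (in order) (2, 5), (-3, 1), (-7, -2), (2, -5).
Area = 89/2

Shoelace formula: Area = (1/2) |Σ_i (x_i · y_{i+1} − x_{i+1} · y_i)| (indices mod n). Compute each cross term:
  (2)(1) − (-3)(5) = 17
  (-3)(-2) − (-7)(1) = 13
  (-7)(-5) − (2)(-2) = 39
  (2)(5) − (2)(-5) = 20
Sum = 89, so (signed) Area = 89/2 = 89/2, |Area| = 89/2.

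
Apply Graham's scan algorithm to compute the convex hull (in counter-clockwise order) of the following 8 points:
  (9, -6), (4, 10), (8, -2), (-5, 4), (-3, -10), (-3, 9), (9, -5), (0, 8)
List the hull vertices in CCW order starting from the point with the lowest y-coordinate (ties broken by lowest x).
Hull (CCW) = [(-3, -10), (9, -6), (9, -5), (4, 10), (-3, 9), (-5, 4)]

Graham scan procedure:
  1. Find the pivot p₀ = point with lowest y (tie → lowest x): (-3, -10).
  2. Sort the remaining points by polar angle around p₀.
  3. Walk through sorted points, maintaining a stack; pop the top while the last three entries make a non-left turn (cross product ≤ 0).
  4. Final stack is the convex hull in CCW order: (-3, -10), (9, -6), (9, -5), (4, 10), (-3, 9), (-5, 4).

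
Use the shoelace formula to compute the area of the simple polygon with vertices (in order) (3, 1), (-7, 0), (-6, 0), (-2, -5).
Area = 25

Shoelace formula: Area = (1/2) |Σ_i (x_i · y_{i+1} − x_{i+1} · y_i)| (indices mod n). Compute each cross term:
  (3)(0) − (-7)(1) = 7
  (-7)(0) − (-6)(0) = 0
  (-6)(-5) − (-2)(0) = 30
  (-2)(1) − (3)(-5) = 13
Sum = 50, so (signed) Area = 50/2 = 25, |Area| = 25.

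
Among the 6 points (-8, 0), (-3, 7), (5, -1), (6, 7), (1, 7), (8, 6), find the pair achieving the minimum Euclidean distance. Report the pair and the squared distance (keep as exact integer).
Pair = ((6, 7), (8, 6)); squared distance = 5

Compute all C(6, 2) = 15 pairwise squared distances (x_i − x_j)² + (y_i − y_j)². The minimum is 5, attained by the pair ((6, 7), (8, 6)).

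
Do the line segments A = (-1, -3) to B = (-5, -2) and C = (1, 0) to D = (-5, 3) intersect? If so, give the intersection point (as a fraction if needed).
No (intersection of containing lines falls outside at least one segment)

Parametrize and solve: t = -4, s = -7/3. At least one of these is outside [0, 1], so the segments do not intersect.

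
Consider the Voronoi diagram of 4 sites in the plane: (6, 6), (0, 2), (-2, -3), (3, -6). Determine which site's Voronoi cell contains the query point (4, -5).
Nearest site = (3, -6)

The Voronoi cell of site s contains exactly those query points closer to s than to any other site. Compute squared distances from q = (4, -5) to each site:
  (3 − 4)² + (-6 − -5)² = 2
  (-2 − 4)² + (-3 − -5)² = 40
  (0 − 4)² + (2 − -5)² = 65
  (6 − 4)² + (6 − -5)² = 125
Minimum is attained by (3, -6), so q lies in its Voronoi cell.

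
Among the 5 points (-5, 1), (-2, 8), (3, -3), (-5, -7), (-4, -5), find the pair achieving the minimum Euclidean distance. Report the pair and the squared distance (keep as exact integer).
Pair = ((-5, -7), (-4, -5)); squared distance = 5

Compute all C(5, 2) = 10 pairwise squared distances (x_i − x_j)² + (y_i − y_j)². The minimum is 5, attained by the pair ((-5, -7), (-4, -5)).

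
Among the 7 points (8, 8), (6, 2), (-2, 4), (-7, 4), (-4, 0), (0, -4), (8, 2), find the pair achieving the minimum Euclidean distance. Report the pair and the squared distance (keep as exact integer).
Pair = ((6, 2), (8, 2)); squared distance = 4

Compute all C(7, 2) = 21 pairwise squared distances (x_i − x_j)² + (y_i − y_j)². The minimum is 4, attained by the pair ((6, 2), (8, 2)).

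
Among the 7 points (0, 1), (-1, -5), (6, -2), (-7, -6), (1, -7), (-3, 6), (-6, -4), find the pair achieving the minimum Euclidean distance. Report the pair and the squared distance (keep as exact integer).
Pair = ((-7, -6), (-6, -4)); squared distance = 5

Compute all C(7, 2) = 21 pairwise squared distances (x_i − x_j)² + (y_i − y_j)². The minimum is 5, attained by the pair ((-7, -6), (-6, -4)).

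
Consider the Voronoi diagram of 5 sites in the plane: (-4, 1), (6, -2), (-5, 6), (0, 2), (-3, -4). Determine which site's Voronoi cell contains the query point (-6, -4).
Nearest site = (-3, -4)

The Voronoi cell of site s contains exactly those query points closer to s than to any other site. Compute squared distances from q = (-6, -4) to each site:
  (-3 − -6)² + (-4 − -4)² = 9
  (-4 − -6)² + (1 − -4)² = 29
  (0 − -6)² + (2 − -4)² = 72
  (-5 − -6)² + (6 − -4)² = 101
  (6 − -6)² + (-2 − -4)² = 148
Minimum is attained by (-3, -4), so q lies in its Voronoi cell.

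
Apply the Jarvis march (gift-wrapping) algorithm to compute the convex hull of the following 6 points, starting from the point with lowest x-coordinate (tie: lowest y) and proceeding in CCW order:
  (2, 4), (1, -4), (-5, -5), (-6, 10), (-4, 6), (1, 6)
Hull (CCW) = [(-6, 10), (-5, -5), (1, -4), (2, 4), (1, 6)]

Jarvis march: at each step, from the current hull vertex p, select the next vertex q as the point such that every other point lies strictly to the left of (or on) the directed line p → q. (Equivalently: for every other point r, the cross product (q − p) × (r − p) ≥ 0.)
Starting point (lowest x, tie lowest y): (-6, 10). Wrap until returning to start. Resulting hull: (-6, 10), (-5, -5), (1, -4), (2, 4), (1, 6).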